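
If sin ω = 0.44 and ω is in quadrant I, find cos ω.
cos ω = 0.898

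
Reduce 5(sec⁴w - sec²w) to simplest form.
5(sec⁴w - sec²w) = 5(tan⁴w + tan²w) (using Pythagorean)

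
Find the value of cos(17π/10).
cos(17π/10) = 0.5878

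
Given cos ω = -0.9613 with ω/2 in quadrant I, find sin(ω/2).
sin(ω/2) = ±√((1 - cos ω)/2); positive since ω/2 ∈ QI, so sin(ω/2) = 0.9903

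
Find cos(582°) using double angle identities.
cos(582°) = cos²291° - sin²291° = -0.7431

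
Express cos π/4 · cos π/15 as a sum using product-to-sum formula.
cos π/4 cos π/15 = (1/2)[cos(π/4-π/15) + cos(π/4+π/15)]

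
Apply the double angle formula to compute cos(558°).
cos(558°) = cos²279° - sin²279° = -0.9511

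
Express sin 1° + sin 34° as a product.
sin 1° + sin 34° = 2 sin(17.5°) cos(-16.5°)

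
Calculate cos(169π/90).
cos(169π/90) = 0.9272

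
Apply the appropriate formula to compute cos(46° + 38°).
cos(46° + 38°) = cos 46° cos 38° - sin 46° sin 38° = 0.1045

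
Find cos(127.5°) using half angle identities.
cos(127.5°) = -√((1 + cos 255°)/2) = -0.6088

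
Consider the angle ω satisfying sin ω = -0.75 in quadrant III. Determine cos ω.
cos ω = ±√(1 - sin²ω) = -0.6614 (negative in QIII)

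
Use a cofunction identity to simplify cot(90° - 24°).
cot(90° - 24°) = tan(24°)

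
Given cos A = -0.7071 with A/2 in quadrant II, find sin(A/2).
sin(A/2) = ±√((1 - cos A)/2); positive since A/2 ∈ QII, so sin(A/2) = 0.9239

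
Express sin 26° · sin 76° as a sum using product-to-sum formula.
sin 26° sin 76° = (1/2)[cos(26°-76°) - cos(26°+76°)]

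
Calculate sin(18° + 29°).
sin(18° + 29°) = sin 18° cos 29° + cos 18° sin 29° = 0.7314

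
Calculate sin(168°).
sin(168°) = 0.2079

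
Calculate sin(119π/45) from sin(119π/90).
sin(119π/45) = 2 sin 119π/90 cos 119π/90 = 0.8988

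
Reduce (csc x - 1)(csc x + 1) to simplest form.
(csc x - 1)(csc x + 1) = cot²x (using Diff. of squares)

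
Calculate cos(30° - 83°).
cos(30° - 83°) = cos 30° cos 83° + sin 30° sin 83° = 0.6018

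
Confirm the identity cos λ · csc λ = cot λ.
LHS = cos λ · (1/sin λ) = cos λ/sin λ = cot λ = RHS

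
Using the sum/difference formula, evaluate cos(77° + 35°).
cos(77° + 35°) = cos 77° cos 35° - sin 77° sin 35° = -0.3746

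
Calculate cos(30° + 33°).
cos(30° + 33°) = cos 30° cos 33° - sin 30° sin 33° = 0.454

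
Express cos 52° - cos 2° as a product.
cos 52° - cos 2° = -2 sin(27°) sin(25°)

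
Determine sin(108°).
sin(108°) = 0.9511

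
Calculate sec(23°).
sec(23°) = 1.086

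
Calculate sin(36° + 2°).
sin(36° + 2°) = sin 36° cos 2° + cos 36° sin 2° = 0.6157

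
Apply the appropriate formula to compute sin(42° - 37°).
sin(42° - 37°) = sin 42° cos 37° - cos 42° sin 37° = 0.08716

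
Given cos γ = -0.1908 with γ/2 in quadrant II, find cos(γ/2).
cos(γ/2) = ±√((1 + cos γ)/2); negative since γ/2 ∈ QII, so cos(γ/2) = -0.6361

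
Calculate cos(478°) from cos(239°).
cos(478°) = cos²239° - sin²239° = -0.4695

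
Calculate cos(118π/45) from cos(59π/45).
cos(118π/45) = 1 - 2sin²59π/45 = -0.3746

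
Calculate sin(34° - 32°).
sin(34° - 32°) = sin 34° cos 32° - cos 34° sin 32° = 0.0349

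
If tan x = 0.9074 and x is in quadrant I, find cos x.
cos x = 0.7406 (using tan²x + 1 = sec²x)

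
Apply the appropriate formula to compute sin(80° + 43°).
sin(80° + 43°) = sin 80° cos 43° + cos 80° sin 43° = 0.8387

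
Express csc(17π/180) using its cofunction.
csc(17π/180) = sec(π/2 - 17π/180) = sec(73π/180)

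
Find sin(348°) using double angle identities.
sin(348°) = 2 sin 174° cos 174° = -0.2079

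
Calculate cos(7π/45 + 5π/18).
cos(7π/45 + 5π/18) = cos 7π/45 cos 5π/18 - sin 7π/45 sin 5π/18 = 0.2079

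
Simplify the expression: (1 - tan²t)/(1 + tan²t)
(1 - tan²t)/(1 + tan²t) = cos(2t) (using Double angle)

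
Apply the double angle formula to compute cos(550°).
cos(550°) = cos²275° - sin²275° = -0.9848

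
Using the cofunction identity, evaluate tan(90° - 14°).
tan(90° - 14°) = cot(14°) = 4.011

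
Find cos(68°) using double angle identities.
cos(68°) = 1 - 2sin²34° = 0.3746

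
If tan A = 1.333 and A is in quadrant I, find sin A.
sin A = 0.7999 (using tan²A + 1 = sec²A)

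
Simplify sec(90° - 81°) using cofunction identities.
sec(90° - 81°) = csc(81°)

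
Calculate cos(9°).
cos(9°) = 0.9877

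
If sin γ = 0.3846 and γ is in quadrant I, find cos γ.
cos γ = 0.9231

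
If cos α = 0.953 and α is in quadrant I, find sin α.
sin α = 0.303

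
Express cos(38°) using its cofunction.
cos(38°) = sin(90° - 38°) = sin(52°)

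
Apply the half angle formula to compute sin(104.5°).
sin(104.5°) = √((1 - cos 209°)/2) = 0.9681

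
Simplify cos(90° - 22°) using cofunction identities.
cos(90° - 22°) = sin(22°)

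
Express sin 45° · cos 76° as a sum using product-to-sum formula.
sin 45° cos 76° = (1/2)[sin(45°+76°) + sin(45°-76°)]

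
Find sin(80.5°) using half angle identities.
sin(80.5°) = √((1 - cos 161°)/2) = 0.9863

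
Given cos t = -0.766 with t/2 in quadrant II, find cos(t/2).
cos(t/2) = ±√((1 + cos t)/2); negative since t/2 ∈ QII, so cos(t/2) = -0.3421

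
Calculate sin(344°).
sin(344°) = -0.2756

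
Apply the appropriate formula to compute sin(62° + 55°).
sin(62° + 55°) = sin 62° cos 55° + cos 62° sin 55° = 0.891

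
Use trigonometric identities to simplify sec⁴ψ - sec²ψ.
sec⁴ψ - sec²ψ = tan⁴ψ + tan²ψ (using Pythagorean)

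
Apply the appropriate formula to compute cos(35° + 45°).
cos(35° + 45°) = cos 35° cos 45° - sin 35° sin 45° = 0.1736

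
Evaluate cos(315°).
cos(315°) = √2/2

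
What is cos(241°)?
cos(241°) = -0.4848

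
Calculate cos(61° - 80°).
cos(61° - 80°) = cos 61° cos 80° + sin 61° sin 80° = 0.9455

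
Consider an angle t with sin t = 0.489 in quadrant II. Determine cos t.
cos t = ±√(1 - sin²t) = -0.8723 (negative in QII)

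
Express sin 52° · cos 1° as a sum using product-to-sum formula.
sin 52° cos 1° = (1/2)[sin(52°+1°) + sin(52°-1°)]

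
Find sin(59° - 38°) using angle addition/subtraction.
sin(59° - 38°) = sin 59° cos 38° - cos 59° sin 38° = 0.3584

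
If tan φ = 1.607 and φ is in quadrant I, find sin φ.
sin φ = 0.849 (using tan²φ + 1 = sec²φ)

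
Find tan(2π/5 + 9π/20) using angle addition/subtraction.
tan(2π/5 + 9π/20) = (tan 2π/5 + tan 9π/20)/(1 - tan 2π/5 tan 9π/20) = -0.5095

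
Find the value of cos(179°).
cos(179°) = -0.9998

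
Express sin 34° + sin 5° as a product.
sin 34° + sin 5° = 2 sin(19.5°) cos(14.5°)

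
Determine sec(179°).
sec(179°) = -1.0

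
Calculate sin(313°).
sin(313°) = -0.7314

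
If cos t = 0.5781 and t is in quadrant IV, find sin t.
sin t = -0.816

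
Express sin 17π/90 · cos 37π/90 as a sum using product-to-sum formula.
sin 17π/90 cos 37π/90 = (1/2)[sin(17π/90+37π/90) + sin(17π/90-37π/90)]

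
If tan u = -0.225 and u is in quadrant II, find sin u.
sin u = 0.2195 (using tan²u + 1 = sec²u)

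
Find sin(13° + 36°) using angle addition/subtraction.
sin(13° + 36°) = sin 13° cos 36° + cos 13° sin 36° = 0.7547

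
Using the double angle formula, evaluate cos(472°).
cos(472°) = cos²236° - sin²236° = -0.3746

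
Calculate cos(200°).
cos(200°) = -0.9397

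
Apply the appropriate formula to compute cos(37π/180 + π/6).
cos(37π/180 + π/6) = cos 37π/180 cos π/6 - sin 37π/180 sin π/6 = 0.3907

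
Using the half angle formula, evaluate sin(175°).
sin(175°) = √((1 - cos 350°)/2) = 0.08716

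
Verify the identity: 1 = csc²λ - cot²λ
RHS = 1/sin²λ - cos²λ/sin²λ = (1 - cos²λ)/sin²λ = sin²λ/sin²λ = 1 = LHS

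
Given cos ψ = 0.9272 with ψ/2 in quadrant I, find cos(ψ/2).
cos(ψ/2) = ±√((1 + cos ψ)/2); positive since ψ/2 ∈ QI, so cos(ψ/2) = 0.9816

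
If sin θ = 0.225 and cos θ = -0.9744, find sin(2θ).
sin(2θ) = 2 sin θ cos θ = -0.4385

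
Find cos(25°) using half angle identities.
cos(25°) = √((1 + cos 50°)/2) = 0.9063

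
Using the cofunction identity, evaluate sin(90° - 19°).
sin(90° - 19°) = cos(19°) = 0.9455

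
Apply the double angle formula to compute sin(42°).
sin(42°) = 2 sin 21° cos 21° = 0.6691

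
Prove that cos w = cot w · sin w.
RHS = (cos w/sin w) · sin w = cos w = LHS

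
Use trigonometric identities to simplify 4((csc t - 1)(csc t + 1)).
4((csc t - 1)(csc t + 1)) = 4(cot²t) (using Diff. of squares)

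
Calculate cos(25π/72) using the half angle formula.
cos(25π/72) = √((1 + cos 25π/36)/2) = 0.4617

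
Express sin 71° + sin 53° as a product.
sin 71° + sin 53° = 2 sin(62°) cos(9°)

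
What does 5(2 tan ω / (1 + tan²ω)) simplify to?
5(2 tan ω / (1 + tan²ω)) = 5(sin(2ω)) (using Double angle)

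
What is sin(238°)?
sin(238°) = -0.848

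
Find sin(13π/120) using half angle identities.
sin(13π/120) = √((1 - cos 13π/60)/2) = 0.3338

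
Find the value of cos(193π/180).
cos(193π/180) = -0.9744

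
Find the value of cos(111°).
cos(111°) = -0.3584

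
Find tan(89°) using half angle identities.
tan(89°) = sin 178° / (1 + cos 178°) = 57.29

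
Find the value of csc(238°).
csc(238°) = -1.179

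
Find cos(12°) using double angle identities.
cos(12°) = cos²6° - sin²6° = 0.9781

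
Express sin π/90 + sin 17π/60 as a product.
sin π/90 + sin 17π/60 = 2 sin(53π/360) cos(-49π/360)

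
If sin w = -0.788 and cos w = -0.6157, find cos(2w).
cos(2w) = cos²w - sin²w = -0.2419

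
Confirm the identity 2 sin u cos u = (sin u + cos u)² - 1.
RHS = sin²u + 2 sin u cos u + cos²u - 1 = (sin²u + cos²u) + 2 sin u cos u - 1 = 1 + 2 sin u cos u - 1 = 2 sin u cos u = LHS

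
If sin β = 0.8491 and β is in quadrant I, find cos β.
cos β = 0.5282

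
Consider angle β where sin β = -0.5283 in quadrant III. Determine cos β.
cos β = ±√(1 - sin²β) = -0.8491 (negative in QIII)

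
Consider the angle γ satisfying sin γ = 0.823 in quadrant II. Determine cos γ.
cos γ = ±√(1 - sin²γ) = -0.568 (negative in QII)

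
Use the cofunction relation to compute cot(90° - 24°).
cot(90° - 24°) = tan(24°) = 0.4452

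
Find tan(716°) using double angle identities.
tan(716°) = 2 tan 358° / (1 - tan²358°) = -0.06993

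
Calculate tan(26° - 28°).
tan(26° - 28°) = (tan 26° - tan 28°)/(1 + tan 26° tan 28°) = -0.03492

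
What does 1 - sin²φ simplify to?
1 - sin²φ = cos²φ (using Pythagorean identity)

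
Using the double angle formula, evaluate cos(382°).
cos(382°) = cos²191° - sin²191° = 0.9272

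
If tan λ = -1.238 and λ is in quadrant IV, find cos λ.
cos λ = 0.6284 (using tan²λ + 1 = sec²λ)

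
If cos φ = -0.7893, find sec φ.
sec φ = 1/cos φ = -1.267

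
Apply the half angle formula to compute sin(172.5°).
sin(172.5°) = √((1 - cos 345°)/2) = 0.1305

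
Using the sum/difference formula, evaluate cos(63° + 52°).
cos(63° + 52°) = cos 63° cos 52° - sin 63° sin 52° = -0.4226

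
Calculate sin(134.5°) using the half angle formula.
sin(134.5°) = √((1 - cos 269°)/2) = 0.7133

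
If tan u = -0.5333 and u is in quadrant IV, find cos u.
cos u = 0.8824 (using tan²u + 1 = sec²u)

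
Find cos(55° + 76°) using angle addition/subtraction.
cos(55° + 76°) = cos 55° cos 76° - sin 55° sin 76° = -0.6561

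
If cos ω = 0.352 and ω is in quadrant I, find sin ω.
sin ω = 0.936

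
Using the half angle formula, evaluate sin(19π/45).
sin(19π/45) = √((1 - cos 38π/45)/2) = 0.9703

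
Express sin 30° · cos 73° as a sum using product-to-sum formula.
sin 30° cos 73° = (1/2)[sin(30°+73°) + sin(30°-73°)]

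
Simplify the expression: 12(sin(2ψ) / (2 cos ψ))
12(sin(2ψ) / (2 cos ψ)) = 12(sin ψ) (using Double angle)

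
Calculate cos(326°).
cos(326°) = 0.829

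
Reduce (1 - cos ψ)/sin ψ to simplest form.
(1 - cos ψ)/sin ψ = tan(ψ/2) (using Half angle)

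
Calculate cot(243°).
cot(243°) = 0.5095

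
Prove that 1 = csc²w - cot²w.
RHS = 1/sin²w - cos²w/sin²w = (1 - cos²w)/sin²w = sin²w/sin²w = 1 = LHS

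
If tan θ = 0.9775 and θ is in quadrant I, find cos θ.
cos θ = 0.7151 (using tan²θ + 1 = sec²θ)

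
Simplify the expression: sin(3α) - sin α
sin(3α) - sin α = 2 cos(2α) sin α (using Sum-to-product)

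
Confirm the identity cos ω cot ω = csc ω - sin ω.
RHS = 1/sin ω - sin ω = (1 - sin²ω)/sin ω = cos²ω/sin ω = cos ω · (cos ω/sin ω) = cos ω cot ω = LHS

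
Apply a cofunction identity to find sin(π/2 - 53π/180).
sin(π/2 - 53π/180) = cos(53π/180) = 0.6018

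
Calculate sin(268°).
sin(268°) = -0.9994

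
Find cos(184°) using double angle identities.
cos(184°) = 2cos²92° - 1 = -0.9976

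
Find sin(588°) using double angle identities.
sin(588°) = 2 sin 294° cos 294° = -0.7431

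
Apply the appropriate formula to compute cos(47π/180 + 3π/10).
cos(47π/180 + 3π/10) = cos 47π/180 cos 3π/10 - sin 47π/180 sin 3π/10 = -0.1908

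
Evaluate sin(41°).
sin(41°) = 0.6561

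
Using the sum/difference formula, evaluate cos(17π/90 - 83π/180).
cos(17π/90 - 83π/180) = cos 17π/90 cos 83π/180 + sin 17π/90 sin 83π/180 = 0.6561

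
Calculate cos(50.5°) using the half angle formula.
cos(50.5°) = √((1 + cos 101°)/2) = 0.6361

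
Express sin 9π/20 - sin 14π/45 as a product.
sin 9π/20 - sin 14π/45 = 2 cos(137π/360) sin(5π/72)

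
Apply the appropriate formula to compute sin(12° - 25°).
sin(12° - 25°) = sin 12° cos 25° - cos 12° sin 25° = -0.225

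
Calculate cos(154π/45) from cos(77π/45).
cos(154π/45) = cos²77π/45 - sin²77π/45 = -0.2419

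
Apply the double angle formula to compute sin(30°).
sin(30°) = 2 sin 15° cos 15° = 1/2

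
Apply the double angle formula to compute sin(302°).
sin(302°) = 2 sin 151° cos 151° = -0.848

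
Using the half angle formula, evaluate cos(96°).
cos(96°) = -√((1 + cos 192°)/2) = -0.1045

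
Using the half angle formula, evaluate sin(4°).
sin(4°) = √((1 - cos 8°)/2) = 0.06976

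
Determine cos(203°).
cos(203°) = -0.9205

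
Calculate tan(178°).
tan(178°) = -0.03492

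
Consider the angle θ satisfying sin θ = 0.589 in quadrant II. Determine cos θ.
cos θ = ±√(1 - sin²θ) = -0.8081 (negative in QII)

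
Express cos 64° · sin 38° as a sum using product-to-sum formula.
cos 64° sin 38° = (1/2)[sin(64°+38°) - sin(64°-38°)]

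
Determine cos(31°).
cos(31°) = 0.8572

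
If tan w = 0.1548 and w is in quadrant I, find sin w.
sin w = 0.153 (using tan²w + 1 = sec²w)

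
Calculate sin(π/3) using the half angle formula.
sin(π/3) = √((1 - cos 2π/3)/2) = √3/2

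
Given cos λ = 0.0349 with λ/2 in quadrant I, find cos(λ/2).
cos(λ/2) = ±√((1 + cos λ)/2); positive since λ/2 ∈ QI, so cos(λ/2) = 0.7193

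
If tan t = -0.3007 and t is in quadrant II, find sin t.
sin t = 0.288 (using tan²t + 1 = sec²t)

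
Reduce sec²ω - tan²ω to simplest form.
sec²ω - tan²ω = 1 (using Pythagorean identity)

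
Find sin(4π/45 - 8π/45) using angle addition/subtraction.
sin(4π/45 - 8π/45) = sin 4π/45 cos 8π/45 - cos 4π/45 sin 8π/45 = -0.2756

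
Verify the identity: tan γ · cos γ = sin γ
LHS = (sin γ/cos γ) · cos γ = sin γ = RHS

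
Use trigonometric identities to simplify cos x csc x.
cos x csc x = cot x (using Reciprocal + quotient)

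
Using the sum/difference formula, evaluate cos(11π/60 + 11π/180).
cos(11π/60 + 11π/180) = cos 11π/60 cos 11π/180 - sin 11π/60 sin 11π/180 = 0.7193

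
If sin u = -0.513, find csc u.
csc u = 1/sin u = -1.949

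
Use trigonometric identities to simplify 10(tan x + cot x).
10(tan x + cot x) = 10(sec x csc x) (using Quotient identities)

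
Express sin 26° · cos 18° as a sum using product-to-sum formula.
sin 26° cos 18° = (1/2)[sin(26°+18°) + sin(26°-18°)]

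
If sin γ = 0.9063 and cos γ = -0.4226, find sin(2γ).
sin(2γ) = 2 sin γ cos γ = -0.766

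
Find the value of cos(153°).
cos(153°) = -0.891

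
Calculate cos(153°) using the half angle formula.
cos(153°) = -√((1 + cos 306°)/2) = -0.891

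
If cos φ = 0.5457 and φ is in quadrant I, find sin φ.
sin φ = 0.838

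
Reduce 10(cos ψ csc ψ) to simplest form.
10(cos ψ csc ψ) = 10(cot ψ) (using Reciprocal + quotient)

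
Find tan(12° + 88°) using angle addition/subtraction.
tan(12° + 88°) = (tan 12° + tan 88°)/(1 - tan 12° tan 88°) = -5.671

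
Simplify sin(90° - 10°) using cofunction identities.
sin(90° - 10°) = cos(10°)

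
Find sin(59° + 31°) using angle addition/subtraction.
sin(59° + 31°) = sin 59° cos 31° + cos 59° sin 31° = 1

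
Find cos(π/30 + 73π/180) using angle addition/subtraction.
cos(π/30 + 73π/180) = cos π/30 cos 73π/180 - sin π/30 sin 73π/180 = 0.1908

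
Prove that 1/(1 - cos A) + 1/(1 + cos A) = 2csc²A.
LHS = [(1 + cos A) + (1 - cos A)] / [(1 - cos A)(1 + cos A)] = 2/(1 - cos²A) = 2/sin²A = 2csc²A = RHS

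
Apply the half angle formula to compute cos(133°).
cos(133°) = -√((1 + cos 266°)/2) = -0.682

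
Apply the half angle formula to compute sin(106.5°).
sin(106.5°) = √((1 - cos 213°)/2) = 0.9588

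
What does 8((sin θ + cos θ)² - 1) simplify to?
8((sin θ + cos θ)² - 1) = 8(sin(2θ)) (using Pythagorean + double angle)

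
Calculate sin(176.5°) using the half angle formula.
sin(176.5°) = √((1 - cos 353°)/2) = 0.06105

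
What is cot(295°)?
cot(295°) = -0.4663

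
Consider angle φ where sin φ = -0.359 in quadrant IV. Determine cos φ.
cos φ = √(1 - sin²φ) = 0.9333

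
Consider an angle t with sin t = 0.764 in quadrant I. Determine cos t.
cos t = √(1 - sin²t) = 0.6452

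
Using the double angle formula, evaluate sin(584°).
sin(584°) = 2 sin 292° cos 292° = -0.6947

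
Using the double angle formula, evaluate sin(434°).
sin(434°) = 2 sin 217° cos 217° = 0.9613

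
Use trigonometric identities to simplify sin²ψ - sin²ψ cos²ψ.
sin²ψ - sin²ψ cos²ψ = sin⁴ψ (using Factoring)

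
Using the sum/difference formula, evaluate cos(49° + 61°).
cos(49° + 61°) = cos 49° cos 61° - sin 49° sin 61° = -0.342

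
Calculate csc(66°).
csc(66°) = 1.095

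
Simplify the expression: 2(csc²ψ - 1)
2(csc²ψ - 1) = 2(cot²ψ) (using Pythagorean identity)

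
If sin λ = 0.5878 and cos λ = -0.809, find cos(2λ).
cos(2λ) = cos²λ - sin²λ = 0.309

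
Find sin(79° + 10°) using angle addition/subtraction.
sin(79° + 10°) = sin 79° cos 10° + cos 79° sin 10° = 0.9998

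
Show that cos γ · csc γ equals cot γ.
LHS = cos γ · (1/sin γ) = cos γ/sin γ = cot γ = RHS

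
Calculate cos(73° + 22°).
cos(73° + 22°) = cos 73° cos 22° - sin 73° sin 22° = -0.08716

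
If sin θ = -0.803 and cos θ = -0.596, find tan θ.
tan θ = sin θ / cos θ = 1.347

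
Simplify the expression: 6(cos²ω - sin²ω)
6(cos²ω - sin²ω) = 6(cos(2ω)) (using Double angle)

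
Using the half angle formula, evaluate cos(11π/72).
cos(11π/72) = √((1 + cos 11π/36)/2) = 0.887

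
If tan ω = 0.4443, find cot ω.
cot ω = 1/tan ω = 2.251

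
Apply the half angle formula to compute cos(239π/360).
cos(239π/360) = -√((1 + cos 239π/180)/2) = -0.4924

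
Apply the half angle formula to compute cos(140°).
cos(140°) = -√((1 + cos 280°)/2) = -0.766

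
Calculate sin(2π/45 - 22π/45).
sin(2π/45 - 22π/45) = sin 2π/45 cos 22π/45 - cos 2π/45 sin 22π/45 = -0.9848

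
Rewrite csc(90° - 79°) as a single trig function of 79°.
csc(90° - 79°) = sec(79°)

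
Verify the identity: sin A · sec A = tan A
LHS = sin A · (1/cos A) = sin A/cos A = tan A = RHS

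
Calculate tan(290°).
tan(290°) = -2.747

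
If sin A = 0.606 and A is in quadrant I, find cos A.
cos A = 0.7955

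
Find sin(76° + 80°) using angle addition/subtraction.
sin(76° + 80°) = sin 76° cos 80° + cos 76° sin 80° = 0.4067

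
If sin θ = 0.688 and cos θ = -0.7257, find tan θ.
tan θ = sin θ / cos θ = -0.9481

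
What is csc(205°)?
csc(205°) = -2.366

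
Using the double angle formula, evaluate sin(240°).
sin(240°) = 2 sin 120° cos 120° = -√3/2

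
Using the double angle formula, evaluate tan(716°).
tan(716°) = 2 tan 358° / (1 - tan²358°) = -0.06993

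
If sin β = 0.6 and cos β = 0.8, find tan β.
tan β = sin β / cos β = 0.75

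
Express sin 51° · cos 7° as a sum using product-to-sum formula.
sin 51° cos 7° = (1/2)[sin(51°+7°) + sin(51°-7°)]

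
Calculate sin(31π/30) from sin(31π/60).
sin(31π/30) = 2 sin 31π/60 cos 31π/60 = -0.1045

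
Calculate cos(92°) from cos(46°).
cos(92°) = cos²46° - sin²46° = -0.0349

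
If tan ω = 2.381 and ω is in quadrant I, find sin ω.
sin ω = 0.922 (using tan²ω + 1 = sec²ω)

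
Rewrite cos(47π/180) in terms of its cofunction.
cos(47π/180) = sin(π/2 - 47π/180) = sin(43π/180)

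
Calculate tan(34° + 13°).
tan(34° + 13°) = (tan 34° + tan 13°)/(1 - tan 34° tan 13°) = 1.072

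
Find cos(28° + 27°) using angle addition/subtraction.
cos(28° + 27°) = cos 28° cos 27° - sin 28° sin 27° = 0.5736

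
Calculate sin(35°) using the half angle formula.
sin(35°) = √((1 - cos 70°)/2) = 0.5736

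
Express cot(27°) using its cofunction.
cot(27°) = tan(90° - 27°) = tan(63°)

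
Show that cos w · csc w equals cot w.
LHS = cos w · (1/sin w) = cos w/sin w = cot w = RHS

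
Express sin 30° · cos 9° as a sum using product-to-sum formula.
sin 30° cos 9° = (1/2)[sin(30°+9°) + sin(30°-9°)]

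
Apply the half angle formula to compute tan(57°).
tan(57°) = sin 114° / (1 + cos 114°) = 1.54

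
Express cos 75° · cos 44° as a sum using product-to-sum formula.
cos 75° cos 44° = (1/2)[cos(75°-44°) + cos(75°+44°)]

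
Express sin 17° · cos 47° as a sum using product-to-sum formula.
sin 17° cos 47° = (1/2)[sin(17°+47°) + sin(17°-47°)]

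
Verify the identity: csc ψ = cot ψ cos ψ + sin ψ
RHS = cos²ψ/sin ψ + sin ψ = (cos²ψ + sin²ψ)/sin ψ = 1/sin ψ = csc ψ = LHS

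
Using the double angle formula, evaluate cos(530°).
cos(530°) = cos²265° - sin²265° = -0.9848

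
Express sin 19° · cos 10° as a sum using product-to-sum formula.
sin 19° cos 10° = (1/2)[sin(19°+10°) + sin(19°-10°)]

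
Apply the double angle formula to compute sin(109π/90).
sin(109π/90) = 2 sin 109π/180 cos 109π/180 = -0.6157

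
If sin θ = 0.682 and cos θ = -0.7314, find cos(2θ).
cos(2θ) = cos²θ - sin²θ = 0.06982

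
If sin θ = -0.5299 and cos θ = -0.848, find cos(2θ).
cos(2θ) = cos²θ - sin²θ = 0.4383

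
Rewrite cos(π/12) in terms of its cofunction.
cos(π/12) = sin(π/2 - π/12) = sin(5π/12)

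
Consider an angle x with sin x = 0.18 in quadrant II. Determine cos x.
cos x = ±√(1 - sin²x) = -0.9837 (negative in QII)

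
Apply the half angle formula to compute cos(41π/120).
cos(41π/120) = √((1 + cos 41π/60)/2) = 0.4772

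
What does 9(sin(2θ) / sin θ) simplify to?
9(sin(2θ) / sin θ) = 9(2 cos θ) (using Double angle)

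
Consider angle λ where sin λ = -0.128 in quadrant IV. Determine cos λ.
cos λ = √(1 - sin²λ) = 0.9918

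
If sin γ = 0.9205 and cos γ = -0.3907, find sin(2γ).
sin(2γ) = 2 sin γ cos γ = -0.7193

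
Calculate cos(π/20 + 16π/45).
cos(π/20 + 16π/45) = cos π/20 cos 16π/45 - sin π/20 sin 16π/45 = 0.2924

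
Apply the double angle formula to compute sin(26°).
sin(26°) = 2 sin 13° cos 13° = 0.4384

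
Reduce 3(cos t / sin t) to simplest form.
3(cos t / sin t) = 3(cot t) (using Quotient identity)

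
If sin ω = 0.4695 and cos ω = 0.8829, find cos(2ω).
cos(2ω) = cos²ω - sin²ω = 0.5591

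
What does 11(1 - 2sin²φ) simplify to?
11(1 - 2sin²φ) = 11(cos(2φ)) (using Double angle)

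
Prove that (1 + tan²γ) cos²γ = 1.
LHS = sec²γ · cos²γ = (1/cos²γ) · cos²γ = 1 = RHS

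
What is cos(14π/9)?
cos(14π/9) = 0.1736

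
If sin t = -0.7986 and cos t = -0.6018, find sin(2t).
sin(2t) = 2 sin t cos t = 0.9612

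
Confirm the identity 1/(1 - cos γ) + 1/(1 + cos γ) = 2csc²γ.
LHS = [(1 + cos γ) + (1 - cos γ)] / [(1 - cos γ)(1 + cos γ)] = 2/(1 - cos²γ) = 2/sin²γ = 2csc²γ = RHS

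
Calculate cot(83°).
cot(83°) = 0.1228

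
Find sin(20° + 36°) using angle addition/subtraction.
sin(20° + 36°) = sin 20° cos 36° + cos 20° sin 36° = 0.829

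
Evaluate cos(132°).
cos(132°) = -0.6691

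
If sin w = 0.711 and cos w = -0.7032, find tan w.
tan w = sin w / cos w = -1.011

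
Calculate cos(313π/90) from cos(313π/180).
cos(313π/90) = cos²313π/180 - sin²313π/180 = -0.06976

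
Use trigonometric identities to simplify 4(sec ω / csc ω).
4(sec ω / csc ω) = 4(tan ω) (using Reciprocal identities)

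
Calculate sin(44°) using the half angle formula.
sin(44°) = √((1 - cos 88°)/2) = 0.6947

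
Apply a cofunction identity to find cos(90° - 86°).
cos(90° - 86°) = sin(86°) = 0.9976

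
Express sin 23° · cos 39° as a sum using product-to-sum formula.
sin 23° cos 39° = (1/2)[sin(23°+39°) + sin(23°-39°)]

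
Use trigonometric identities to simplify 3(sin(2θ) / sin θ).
3(sin(2θ) / sin θ) = 3(2 cos θ) (using Double angle)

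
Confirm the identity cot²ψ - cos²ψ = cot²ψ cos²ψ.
LHS = cos²ψ/sin²ψ - cos²ψ = cos²ψ(1/sin²ψ - 1) = cos²ψ · (1 - sin²ψ)/sin²ψ = cos²ψ · cos²ψ/sin²ψ = cos²ψ · cot²ψ = RHS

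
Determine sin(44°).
sin(44°) = 0.6947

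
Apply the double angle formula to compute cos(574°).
cos(574°) = cos²287° - sin²287° = -0.829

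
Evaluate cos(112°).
cos(112°) = -0.3746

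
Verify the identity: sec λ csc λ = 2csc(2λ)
RHS = 2/sin(2λ) = 2/(2 sin λ cos λ) = 1/(sin λ cos λ) = (1/cos λ)(1/sin λ) = sec λ csc λ = LHS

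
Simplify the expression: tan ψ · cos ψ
tan ψ · cos ψ = sin ψ (using Quotient identity)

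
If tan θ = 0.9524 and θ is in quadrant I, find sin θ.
sin θ = 0.6897 (using tan²θ + 1 = sec²θ)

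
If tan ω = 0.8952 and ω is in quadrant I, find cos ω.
cos ω = 0.7451 (using tan²ω + 1 = sec²ω)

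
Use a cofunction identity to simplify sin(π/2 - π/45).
sin(π/2 - π/45) = cos(π/45)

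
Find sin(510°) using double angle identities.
sin(510°) = 2 sin 255° cos 255° = 1/2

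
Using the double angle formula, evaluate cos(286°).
cos(286°) = cos²143° - sin²143° = 0.2756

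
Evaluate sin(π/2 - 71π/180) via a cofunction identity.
sin(π/2 - 71π/180) = cos(71π/180) = 0.3256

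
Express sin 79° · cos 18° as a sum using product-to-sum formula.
sin 79° cos 18° = (1/2)[sin(79°+18°) + sin(79°-18°)]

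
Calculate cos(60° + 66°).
cos(60° + 66°) = cos 60° cos 66° - sin 60° sin 66° = -0.5878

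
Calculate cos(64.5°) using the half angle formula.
cos(64.5°) = √((1 + cos 129°)/2) = 0.4305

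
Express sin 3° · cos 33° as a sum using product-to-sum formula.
sin 3° cos 33° = (1/2)[sin(3°+33°) + sin(3°-33°)]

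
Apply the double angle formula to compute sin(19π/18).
sin(19π/18) = 2 sin 19π/36 cos 19π/36 = -0.1736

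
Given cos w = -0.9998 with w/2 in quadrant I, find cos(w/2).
cos(w/2) = ±√((1 + cos w)/2); positive since w/2 ∈ QI, so cos(w/2) = 0.01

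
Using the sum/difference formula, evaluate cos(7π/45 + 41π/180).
cos(7π/45 + 41π/180) = cos 7π/45 cos 41π/180 - sin 7π/45 sin 41π/180 = 0.3584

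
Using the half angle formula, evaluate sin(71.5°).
sin(71.5°) = √((1 - cos 143°)/2) = 0.9483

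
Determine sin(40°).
sin(40°) = 0.6428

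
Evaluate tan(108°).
tan(108°) = -3.078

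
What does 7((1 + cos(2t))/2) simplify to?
7((1 + cos(2t))/2) = 7(cos²t) (using Power reduction)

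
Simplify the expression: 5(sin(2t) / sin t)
5(sin(2t) / sin t) = 5(2 cos t) (using Double angle)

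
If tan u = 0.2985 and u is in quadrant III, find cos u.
cos u = -0.9582 (using tan²u + 1 = sec²u)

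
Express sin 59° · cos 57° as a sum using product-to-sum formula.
sin 59° cos 57° = (1/2)[sin(59°+57°) + sin(59°-57°)]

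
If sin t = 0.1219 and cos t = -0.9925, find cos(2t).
cos(2t) = cos²t - sin²t = 0.9702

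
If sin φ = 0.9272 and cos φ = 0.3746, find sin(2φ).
sin(2φ) = 2 sin φ cos φ = 0.6947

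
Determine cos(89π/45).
cos(89π/45) = 0.9976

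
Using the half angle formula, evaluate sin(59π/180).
sin(59π/180) = √((1 - cos 59π/90)/2) = 0.8572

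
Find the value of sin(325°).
sin(325°) = -0.5736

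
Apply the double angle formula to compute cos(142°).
cos(142°) = cos²71° - sin²71° = -0.788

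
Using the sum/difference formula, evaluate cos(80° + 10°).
cos(80° + 10°) = cos 80° cos 10° - sin 80° sin 10° = 0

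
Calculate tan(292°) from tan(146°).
tan(292°) = 2 tan 146° / (1 - tan²146°) = -2.475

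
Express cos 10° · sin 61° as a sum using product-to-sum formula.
cos 10° sin 61° = (1/2)[sin(10°+61°) - sin(10°-61°)]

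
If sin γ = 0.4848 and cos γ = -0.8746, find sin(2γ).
sin(2γ) = 2 sin γ cos γ = -0.848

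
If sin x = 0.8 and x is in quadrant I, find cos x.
cos x = 0.6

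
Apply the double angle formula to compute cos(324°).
cos(324°) = cos²162° - sin²162° = 0.809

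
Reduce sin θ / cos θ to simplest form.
sin θ / cos θ = tan θ (using Quotient identity)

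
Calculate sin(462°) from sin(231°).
sin(462°) = 2 sin 231° cos 231° = 0.9781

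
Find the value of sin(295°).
sin(295°) = -0.9063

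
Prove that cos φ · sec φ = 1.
LHS = cos φ · (1/cos φ) = 1 = RHS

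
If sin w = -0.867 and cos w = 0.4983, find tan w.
tan w = sin w / cos w = -1.74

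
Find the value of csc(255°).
csc(255°) = -1.035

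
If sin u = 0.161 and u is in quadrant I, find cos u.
cos u = 0.987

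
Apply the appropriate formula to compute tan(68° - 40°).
tan(68° - 40°) = (tan 68° - tan 40°)/(1 + tan 68° tan 40°) = 0.5317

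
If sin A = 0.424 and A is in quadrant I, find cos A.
cos A = 0.9057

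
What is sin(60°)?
sin(60°) = √3/2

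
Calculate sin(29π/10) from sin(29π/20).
sin(29π/10) = 2 sin 29π/20 cos 29π/20 = 0.309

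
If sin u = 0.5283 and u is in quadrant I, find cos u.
cos u = 0.8491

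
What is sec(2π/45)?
sec(2π/45) = 1.01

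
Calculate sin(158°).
sin(158°) = 0.3746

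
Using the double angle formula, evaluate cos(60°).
cos(60°) = 2cos²30° - 1 = 1/2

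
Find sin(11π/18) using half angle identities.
sin(11π/18) = √((1 - cos 11π/9)/2) = 0.9397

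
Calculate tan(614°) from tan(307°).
tan(614°) = 2 tan 307° / (1 - tan²307°) = 3.487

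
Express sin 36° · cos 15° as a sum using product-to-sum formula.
sin 36° cos 15° = (1/2)[sin(36°+15°) + sin(36°-15°)]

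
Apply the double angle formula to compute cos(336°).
cos(336°) = cos²168° - sin²168° = 0.9135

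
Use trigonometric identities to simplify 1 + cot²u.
1 + cot²u = csc²u (using Pythagorean identity)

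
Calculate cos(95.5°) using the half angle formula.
cos(95.5°) = -√((1 + cos 191°)/2) = -0.09585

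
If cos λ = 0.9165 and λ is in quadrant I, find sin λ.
sin λ = 0.4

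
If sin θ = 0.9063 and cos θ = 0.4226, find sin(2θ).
sin(2θ) = 2 sin θ cos θ = 0.766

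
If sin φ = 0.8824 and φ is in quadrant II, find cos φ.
cos φ = -0.4705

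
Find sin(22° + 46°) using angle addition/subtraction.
sin(22° + 46°) = sin 22° cos 46° + cos 22° sin 46° = 0.9272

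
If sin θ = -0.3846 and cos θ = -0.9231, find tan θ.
tan θ = sin θ / cos θ = 0.4166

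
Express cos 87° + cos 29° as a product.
cos 87° + cos 29° = 2 cos(58°) cos(29°)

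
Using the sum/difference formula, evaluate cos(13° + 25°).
cos(13° + 25°) = cos 13° cos 25° - sin 13° sin 25° = 0.788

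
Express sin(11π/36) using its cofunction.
sin(11π/36) = cos(π/2 - 11π/36) = cos(7π/36)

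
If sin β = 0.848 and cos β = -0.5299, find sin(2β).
sin(2β) = 2 sin β cos β = -0.8987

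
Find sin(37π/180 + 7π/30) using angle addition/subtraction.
sin(37π/180 + 7π/30) = sin 37π/180 cos 7π/30 + cos 37π/180 sin 7π/30 = 0.9816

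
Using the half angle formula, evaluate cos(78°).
cos(78°) = √((1 + cos 156°)/2) = 0.2079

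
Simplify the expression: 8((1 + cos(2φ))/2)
8((1 + cos(2φ))/2) = 8(cos²φ) (using Power reduction)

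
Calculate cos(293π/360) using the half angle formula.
cos(293π/360) = -√((1 + cos 293π/180)/2) = -0.8339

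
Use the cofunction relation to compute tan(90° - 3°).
tan(90° - 3°) = cot(3°) = 19.08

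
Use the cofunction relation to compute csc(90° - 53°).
csc(90° - 53°) = sec(53°) = 1.662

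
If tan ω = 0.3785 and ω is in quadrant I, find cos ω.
cos ω = 0.9352 (using tan²ω + 1 = sec²ω)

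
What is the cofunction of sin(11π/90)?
sin(11π/90) = cos(π/2 - 11π/90) = cos(17π/45)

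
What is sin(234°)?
sin(234°) = -0.809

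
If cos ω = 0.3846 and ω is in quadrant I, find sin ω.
sin ω = 0.9231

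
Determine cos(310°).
cos(310°) = 0.6428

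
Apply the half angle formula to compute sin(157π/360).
sin(157π/360) = √((1 - cos 157π/180)/2) = 0.9799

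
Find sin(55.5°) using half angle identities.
sin(55.5°) = √((1 - cos 111°)/2) = 0.8241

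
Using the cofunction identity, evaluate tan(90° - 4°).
tan(90° - 4°) = cot(4°) = 14.3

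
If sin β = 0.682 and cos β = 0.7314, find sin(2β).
sin(2β) = 2 sin β cos β = 0.9976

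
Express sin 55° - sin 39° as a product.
sin 55° - sin 39° = 2 cos(47°) sin(8°)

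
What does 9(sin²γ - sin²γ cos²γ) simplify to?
9(sin²γ - sin²γ cos²γ) = 9(sin⁴γ) (using Factoring)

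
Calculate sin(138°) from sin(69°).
sin(138°) = 2 sin 69° cos 69° = 0.6691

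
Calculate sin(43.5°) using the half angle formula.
sin(43.5°) = √((1 - cos 87°)/2) = 0.6884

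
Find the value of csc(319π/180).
csc(319π/180) = -1.524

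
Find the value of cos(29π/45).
cos(29π/45) = -0.4384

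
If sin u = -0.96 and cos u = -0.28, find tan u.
tan u = sin u / cos u = 3.429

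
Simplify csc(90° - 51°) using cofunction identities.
csc(90° - 51°) = sec(51°)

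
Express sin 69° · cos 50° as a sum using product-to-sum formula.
sin 69° cos 50° = (1/2)[sin(69°+50°) + sin(69°-50°)]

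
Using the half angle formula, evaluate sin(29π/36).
sin(29π/36) = √((1 - cos 29π/18)/2) = 0.5736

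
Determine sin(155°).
sin(155°) = 0.4226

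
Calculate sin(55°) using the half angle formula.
sin(55°) = √((1 - cos 110°)/2) = 0.8192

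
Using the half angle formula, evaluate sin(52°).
sin(52°) = √((1 - cos 104°)/2) = 0.788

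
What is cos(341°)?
cos(341°) = 0.9455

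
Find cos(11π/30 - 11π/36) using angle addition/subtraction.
cos(11π/30 - 11π/36) = cos 11π/30 cos 11π/36 + sin 11π/30 sin 11π/36 = 0.9816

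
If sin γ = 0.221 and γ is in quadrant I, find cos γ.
cos γ = 0.9753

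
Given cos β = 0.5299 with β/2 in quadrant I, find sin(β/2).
sin(β/2) = ±√((1 - cos β)/2); positive since β/2 ∈ QI, so sin(β/2) = 0.4848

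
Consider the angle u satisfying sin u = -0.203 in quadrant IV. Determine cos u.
cos u = √(1 - sin²u) = 0.9792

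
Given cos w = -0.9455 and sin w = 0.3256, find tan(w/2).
tan(w/2) = sin w / (1 + cos w) = 5.974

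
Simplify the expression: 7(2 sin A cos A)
7(2 sin A cos A) = 7(sin(2A)) (using Double angle)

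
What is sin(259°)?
sin(259°) = -0.9816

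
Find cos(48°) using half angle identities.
cos(48°) = √((1 + cos 96°)/2) = 0.6691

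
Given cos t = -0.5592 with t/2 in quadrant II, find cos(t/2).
cos(t/2) = ±√((1 + cos t)/2); negative since t/2 ∈ QII, so cos(t/2) = -0.4695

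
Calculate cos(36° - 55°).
cos(36° - 55°) = cos 36° cos 55° + sin 36° sin 55° = 0.9455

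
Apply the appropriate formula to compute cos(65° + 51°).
cos(65° + 51°) = cos 65° cos 51° - sin 65° sin 51° = -0.4384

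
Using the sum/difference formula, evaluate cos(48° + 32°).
cos(48° + 32°) = cos 48° cos 32° - sin 48° sin 32° = 0.1736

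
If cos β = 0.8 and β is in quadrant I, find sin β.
sin β = 0.6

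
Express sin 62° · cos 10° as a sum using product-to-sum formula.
sin 62° cos 10° = (1/2)[sin(62°+10°) + sin(62°-10°)]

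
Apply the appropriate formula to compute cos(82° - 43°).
cos(82° - 43°) = cos 82° cos 43° + sin 82° sin 43° = 0.7771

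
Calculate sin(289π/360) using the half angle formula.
sin(289π/360) = √((1 - cos 289π/180)/2) = 0.5807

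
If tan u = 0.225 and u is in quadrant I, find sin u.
sin u = 0.2195 (using tan²u + 1 = sec²u)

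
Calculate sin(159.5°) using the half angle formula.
sin(159.5°) = √((1 - cos 319°)/2) = 0.3502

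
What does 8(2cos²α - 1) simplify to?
8(2cos²α - 1) = 8(cos(2α)) (using Double angle)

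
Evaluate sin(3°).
sin(3°) = 0.05234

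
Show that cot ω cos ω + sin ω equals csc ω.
LHS = cos²ω/sin ω + sin ω = (cos²ω + sin²ω)/sin ω = 1/sin ω = csc ω = RHS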